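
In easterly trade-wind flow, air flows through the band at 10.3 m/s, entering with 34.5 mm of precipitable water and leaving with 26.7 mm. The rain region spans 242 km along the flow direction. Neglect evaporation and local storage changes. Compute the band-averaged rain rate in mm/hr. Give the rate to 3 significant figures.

R ≈ 1.20 mm/hr

Column moisture flux per unit crosswind length is F = V × PW.
Inflow: F_in = 10.3 × 34.5 = 355.35 mm·m/s
Outflow: F_out = 10.3 × 26.7 = 275.01 mm·m/s
Steady-state rate R = (F_in − F_out)/L = (355.35 − 275.01) / 242000 m = 3.320e-04 mm/s.
R = 3.320e-04 × 3600 = 1.20 mm/hr.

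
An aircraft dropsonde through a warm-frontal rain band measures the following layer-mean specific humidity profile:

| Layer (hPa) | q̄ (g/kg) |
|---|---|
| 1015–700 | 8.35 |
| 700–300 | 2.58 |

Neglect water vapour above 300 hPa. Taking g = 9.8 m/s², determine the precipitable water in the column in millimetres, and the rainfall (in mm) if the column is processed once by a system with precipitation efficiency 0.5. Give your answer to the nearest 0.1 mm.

PW ≈ 37.4 mm; rainfall ≈ 18.7 mm

Precipitable water is the column-integrated vapour mass per unit area: PW = (1/g) Σ q̄ Δp, with q in kg/kg and Δp in Pa (1 kg/m² of water = 1 mm).
Layer 1015–700 hPa: Δp = 315 hPa = 31500 Pa, q̄ = 0.00835 kg/kg → 0.00835 × 31500 / 9.8 = 26.84 mm
Layer 700–300 hPa: Δp = 400 hPa = 40000 Pa, q̄ = 0.00258 kg/kg → 0.00258 × 40000 / 9.8 = 10.53 mm
PW = 26.84 + 10.53 = 37.37 ≈ 37.4 mm.
Rainfall = ε × PW = 0.5 × 37.4 = 18.7 mm.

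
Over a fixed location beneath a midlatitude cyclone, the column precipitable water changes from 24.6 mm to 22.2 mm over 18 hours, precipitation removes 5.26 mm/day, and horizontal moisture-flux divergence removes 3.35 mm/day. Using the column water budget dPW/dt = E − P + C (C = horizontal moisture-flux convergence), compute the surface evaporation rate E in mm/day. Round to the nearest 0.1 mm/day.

dPW/dt = (22.2 − 24.6) mm / (18/24 day) = -3.200 mm/day.
E = dPW/dt + P − C = (-3.200) + 5.26 − (-3.35) = 5.4 mm/day.

E ≈ 5.4 mm/day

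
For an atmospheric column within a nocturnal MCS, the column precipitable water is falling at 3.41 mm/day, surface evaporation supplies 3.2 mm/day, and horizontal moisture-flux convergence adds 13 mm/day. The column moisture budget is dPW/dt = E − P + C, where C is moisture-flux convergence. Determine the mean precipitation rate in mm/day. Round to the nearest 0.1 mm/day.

dPW/dt = -3.41 mm/day.
P = E + C − dPW/dt = 3.2 + (13) − (-3.41) = 19.6 mm/day.

P ≈ 19.6 mm/day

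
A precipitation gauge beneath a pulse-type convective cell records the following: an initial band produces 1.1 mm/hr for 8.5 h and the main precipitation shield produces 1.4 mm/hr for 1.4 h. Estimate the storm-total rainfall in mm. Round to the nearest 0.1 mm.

total ≈ 11.3 mm

Total = Σ Rᵢ Δtᵢ = 1.1 × 8.5 + 1.4 × 1.4
      = 9.35 + 1.96 = 11.3 mm.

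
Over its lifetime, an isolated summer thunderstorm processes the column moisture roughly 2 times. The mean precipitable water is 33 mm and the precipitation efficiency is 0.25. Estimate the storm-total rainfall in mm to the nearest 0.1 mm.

Each cycle deposits ε × PW = 0.25 × 33 = 8.25 mm.
Over 2 cycles: 2 × 8.25 = 16.5 mm.

rainfall ≈ 16.5 mm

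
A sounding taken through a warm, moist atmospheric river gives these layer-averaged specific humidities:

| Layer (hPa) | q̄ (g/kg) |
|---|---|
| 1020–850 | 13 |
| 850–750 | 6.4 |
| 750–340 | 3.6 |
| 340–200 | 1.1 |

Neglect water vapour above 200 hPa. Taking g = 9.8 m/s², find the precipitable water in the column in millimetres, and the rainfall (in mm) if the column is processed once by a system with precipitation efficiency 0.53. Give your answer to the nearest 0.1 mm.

PW ≈ 45.7 mm; rainfall ≈ 24.2 mm

Precipitable water is the column-integrated vapour mass per unit area: PW = (1/g) Σ q̄ Δp, with q in kg/kg and Δp in Pa (1 kg/m² of water = 1 mm).
Layer 1020–850 hPa: Δp = 170 hPa = 17000 Pa, q̄ = 0.013 kg/kg → 0.013 × 17000 / 9.8 = 22.55 mm
Layer 850–750 hPa: Δp = 100 hPa = 10000 Pa, q̄ = 0.0064 kg/kg → 0.0064 × 10000 / 9.8 = 6.53 mm
Layer 750–340 hPa: Δp = 410 hPa = 41000 Pa, q̄ = 0.0036 kg/kg → 0.0036 × 41000 / 9.8 = 15.06 mm
Layer 340–200 hPa: Δp = 140 hPa = 14000 Pa, q̄ = 0.0011 kg/kg → 0.0011 × 14000 / 9.8 = 1.57 mm
PW = 22.55 + 6.53 + 15.06 + 1.57 = 45.71 ≈ 45.7 mm.
Rainfall = ε × PW = 0.53 × 45.7 = 24.2 mm.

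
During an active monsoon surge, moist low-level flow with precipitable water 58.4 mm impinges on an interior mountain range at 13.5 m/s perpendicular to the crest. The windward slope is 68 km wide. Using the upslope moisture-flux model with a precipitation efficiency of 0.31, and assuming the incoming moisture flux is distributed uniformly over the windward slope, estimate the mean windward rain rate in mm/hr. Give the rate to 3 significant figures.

R ≈ 12.9 mm/hr

Incoming column moisture flux per unit ridge length: F = V × PW = 13.5 × 58.4 = 788.4 mm·m/s.
Spread over the 68 km slope with efficiency ε = 0.31: R = ε·F/W = 0.31 × 788.4 / 68000 m = 3.594e-03 mm/s.
R = 3.594e-03 × 3600 = 12.9 mm/hr.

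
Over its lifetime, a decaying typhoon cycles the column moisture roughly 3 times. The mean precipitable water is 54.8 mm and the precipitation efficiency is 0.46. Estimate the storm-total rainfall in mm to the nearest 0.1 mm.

rainfall ≈ 75.6 mm

Each cycle deposits ε × PW = 0.46 × 54.8 = 25.208 mm.
Over 3 cycles: 3 × 25.208 = 75.6 mm.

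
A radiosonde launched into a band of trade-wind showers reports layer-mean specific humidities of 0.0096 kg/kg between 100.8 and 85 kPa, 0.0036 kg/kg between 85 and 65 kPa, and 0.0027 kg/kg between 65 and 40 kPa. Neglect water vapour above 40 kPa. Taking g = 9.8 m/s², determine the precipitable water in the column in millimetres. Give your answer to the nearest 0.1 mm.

Precipitable water is the column-integrated vapour mass per unit area: PW = (1/g) Σ q̄ Δp, with q in kg/kg and Δp in Pa (1 kg/m² of water = 1 mm).
Layer 100.8–85 kPa: Δp = 158 hPa = 15800 Pa, q̄ = 0.0096 kg/kg → 0.0096 × 15800 / 9.8 = 15.48 mm
Layer 85–65 kPa: Δp = 200 hPa = 20000 Pa, q̄ = 0.0036 kg/kg → 0.0036 × 20000 / 9.8 = 7.35 mm
Layer 65–40 kPa: Δp = 250 hPa = 25000 Pa, q̄ = 0.0027 kg/kg → 0.0027 × 25000 / 9.8 = 6.89 mm
PW = 15.48 + 7.35 + 6.89 = 29.72 ≈ 29.7 mm.

PW ≈ 29.7 mm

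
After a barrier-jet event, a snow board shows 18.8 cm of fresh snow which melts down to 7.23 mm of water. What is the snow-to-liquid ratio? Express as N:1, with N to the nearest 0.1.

ratio ≈ 26.0

Ratio = snow depth / SWE = 188 mm / 7.23 mm = 26.0, i.e. 26.0:1.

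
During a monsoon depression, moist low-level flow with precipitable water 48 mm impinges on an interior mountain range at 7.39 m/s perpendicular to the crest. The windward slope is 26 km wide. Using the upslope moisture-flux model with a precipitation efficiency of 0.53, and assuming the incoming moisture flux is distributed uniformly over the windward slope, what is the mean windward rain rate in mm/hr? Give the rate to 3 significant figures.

Incoming column moisture flux per unit ridge length: F = V × PW = 7.39 × 48 = 354.72 mm·m/s.
Spread over the 26 km slope with efficiency ε = 0.53: R = ε·F/W = 0.53 × 354.72 / 26000 m = 7.231e-03 mm/s.
R = 7.231e-03 × 3600 = 26.0 mm/hr.

R ≈ 26.0 mm/hr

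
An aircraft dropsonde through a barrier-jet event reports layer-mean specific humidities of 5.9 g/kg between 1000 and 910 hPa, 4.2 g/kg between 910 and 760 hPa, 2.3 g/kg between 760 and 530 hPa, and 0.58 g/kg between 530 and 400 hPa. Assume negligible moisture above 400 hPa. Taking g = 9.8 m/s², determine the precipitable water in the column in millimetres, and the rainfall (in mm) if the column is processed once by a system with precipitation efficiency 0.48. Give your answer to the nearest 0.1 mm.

Precipitable water is the column-integrated vapour mass per unit area: PW = (1/g) Σ q̄ Δp, with q in kg/kg and Δp in Pa (1 kg/m² of water = 1 mm).
Layer 1000–910 hPa: Δp = 90 hPa = 9000 Pa, q̄ = 0.0059 kg/kg → 0.0059 × 9000 / 9.8 = 5.42 mm
Layer 910–760 hPa: Δp = 150 hPa = 15000 Pa, q̄ = 0.0042 kg/kg → 0.0042 × 15000 / 9.8 = 6.43 mm
Layer 760–530 hPa: Δp = 230 hPa = 23000 Pa, q̄ = 0.0023 kg/kg → 0.0023 × 23000 / 9.8 = 5.40 mm
Layer 530–400 hPa: Δp = 130 hPa = 13000 Pa, q̄ = 0.00058 kg/kg → 0.00058 × 13000 / 9.8 = 0.77 mm
PW = 5.42 + 6.43 + 5.40 + 0.77 = 18.02 ≈ 18.0 mm.
Rainfall = ε × PW = 0.48 × 18.0 = 8.6 mm.

PW ≈ 18.0 mm; rainfall ≈ 8.6 mm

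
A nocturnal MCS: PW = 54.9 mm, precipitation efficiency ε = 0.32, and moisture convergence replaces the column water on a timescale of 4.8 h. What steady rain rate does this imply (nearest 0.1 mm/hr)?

R ≈ 3.7 mm/hr

Each overturning extracts ε × PW = 0.32 × 54.9 = 17.568 mm.
Rate = ε·PW / τ = 17.568 / 4.8 h = 3.7 mm/hr.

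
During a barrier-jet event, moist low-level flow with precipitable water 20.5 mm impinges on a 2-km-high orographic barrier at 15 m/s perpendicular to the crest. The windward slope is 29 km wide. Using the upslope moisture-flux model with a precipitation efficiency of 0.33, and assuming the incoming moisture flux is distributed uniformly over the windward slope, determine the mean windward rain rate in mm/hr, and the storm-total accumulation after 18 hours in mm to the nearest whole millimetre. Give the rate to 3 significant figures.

R ≈ 12.6 mm/hr; total ≈ 227 mm

Incoming column moisture flux per unit ridge length: F = V × PW = 15 × 20.5 = 307.5 mm·m/s.
Spread over the 29 km slope with efficiency ε = 0.33: R = ε·F/W = 0.33 × 307.5 / 29000 m = 3.499e-03 mm/s.
R = 3.499e-03 × 3600 = 12.6 mm/hr.
Over 18 h: total = 12.6 × 18 = 226.8 ≈ 227 mm.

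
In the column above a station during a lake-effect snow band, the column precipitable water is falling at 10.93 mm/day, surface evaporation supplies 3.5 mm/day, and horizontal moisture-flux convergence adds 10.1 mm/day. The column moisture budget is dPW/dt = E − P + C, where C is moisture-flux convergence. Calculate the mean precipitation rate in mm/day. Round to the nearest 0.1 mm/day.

dPW/dt = -10.93 mm/day.
P = E + C − dPW/dt = 3.5 + (10.1) − (-10.93) = 24.5 mm/day.

P ≈ 24.5 mm/day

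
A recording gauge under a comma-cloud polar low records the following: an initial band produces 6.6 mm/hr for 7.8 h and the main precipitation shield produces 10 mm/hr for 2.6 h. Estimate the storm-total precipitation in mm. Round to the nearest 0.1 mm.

Total = Σ Rᵢ Δtᵢ = 6.6 × 7.8 + 10 × 2.6
      = 51.48 + 26 = 77.5 mm.

total ≈ 77.5 mm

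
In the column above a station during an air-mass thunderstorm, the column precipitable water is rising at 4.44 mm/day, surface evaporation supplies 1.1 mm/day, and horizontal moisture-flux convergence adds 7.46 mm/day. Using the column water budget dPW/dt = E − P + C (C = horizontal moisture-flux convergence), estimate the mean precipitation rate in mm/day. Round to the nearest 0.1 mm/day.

dPW/dt = +4.44 mm/day.
P = E + C − dPW/dt = 1.1 + (7.46) − (+4.44) = 4.1 mm/day.

P ≈ 4.1 mm/day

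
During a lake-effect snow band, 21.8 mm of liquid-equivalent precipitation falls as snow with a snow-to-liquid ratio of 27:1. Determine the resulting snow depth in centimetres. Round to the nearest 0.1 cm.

Snow depth = liquid × ratio = 21.8 mm × 27 = 588.6 mm = 58.9 cm.

snow depth ≈ 58.9 cm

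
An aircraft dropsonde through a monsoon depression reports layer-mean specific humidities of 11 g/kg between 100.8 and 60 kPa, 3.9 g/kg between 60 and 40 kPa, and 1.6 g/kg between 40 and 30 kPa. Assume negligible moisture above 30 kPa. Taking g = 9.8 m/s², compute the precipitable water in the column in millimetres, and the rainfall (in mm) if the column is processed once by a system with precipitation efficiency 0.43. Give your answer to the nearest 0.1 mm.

Precipitable water is the column-integrated vapour mass per unit area: PW = (1/g) Σ q̄ Δp, with q in kg/kg and Δp in Pa (1 kg/m² of water = 1 mm).
Layer 100.8–60 kPa: Δp = 408 hPa = 40800 Pa, q̄ = 0.011 kg/kg → 0.011 × 40800 / 9.8 = 45.80 mm
Layer 60–40 kPa: Δp = 200 hPa = 20000 Pa, q̄ = 0.0039 kg/kg → 0.0039 × 20000 / 9.8 = 7.96 mm
Layer 40–30 kPa: Δp = 100 hPa = 10000 Pa, q̄ = 0.0016 kg/kg → 0.0016 × 10000 / 9.8 = 1.63 mm
PW = 45.80 + 7.96 + 1.63 = 55.39 ≈ 55.4 mm.
Rainfall = ε × PW = 0.43 × 55.4 = 23.8 mm.

PW ≈ 55.4 mm; rainfall ≈ 23.8 mm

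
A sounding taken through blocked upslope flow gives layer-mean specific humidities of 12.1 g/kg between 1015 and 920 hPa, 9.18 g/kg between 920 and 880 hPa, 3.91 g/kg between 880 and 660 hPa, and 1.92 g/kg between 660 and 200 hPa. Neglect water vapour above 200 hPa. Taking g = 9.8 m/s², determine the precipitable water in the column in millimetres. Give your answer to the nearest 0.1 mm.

PW ≈ 33.3 mm

Precipitable water is the column-integrated vapour mass per unit area: PW = (1/g) Σ q̄ Δp, with q in kg/kg and Δp in Pa (1 kg/m² of water = 1 mm).
Layer 1015–920 hPa: Δp = 95 hPa = 9500 Pa, q̄ = 0.0121 kg/kg → 0.0121 × 9500 / 9.8 = 11.73 mm
Layer 920–880 hPa: Δp = 40 hPa = 4000 Pa, q̄ = 0.00918 kg/kg → 0.00918 × 4000 / 9.8 = 3.75 mm
Layer 880–660 hPa: Δp = 220 hPa = 22000 Pa, q̄ = 0.00391 kg/kg → 0.00391 × 22000 / 9.8 = 8.78 mm
Layer 660–200 hPa: Δp = 460 hPa = 46000 Pa, q̄ = 0.00192 kg/kg → 0.00192 × 46000 / 9.8 = 9.01 mm
PW = 11.73 + 3.75 + 8.78 + 9.01 = 33.27 ≈ 33.3 mm.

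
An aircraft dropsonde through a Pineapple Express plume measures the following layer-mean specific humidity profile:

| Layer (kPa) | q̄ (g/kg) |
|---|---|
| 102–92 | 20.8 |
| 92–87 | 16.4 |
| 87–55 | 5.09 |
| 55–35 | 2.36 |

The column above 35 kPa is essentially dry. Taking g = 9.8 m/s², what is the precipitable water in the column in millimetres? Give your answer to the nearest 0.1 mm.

Precipitable water is the column-integrated vapour mass per unit area: PW = (1/g) Σ q̄ Δp, with q in kg/kg and Δp in Pa (1 kg/m² of water = 1 mm).
Layer 102–92 kPa: Δp = 100 hPa = 10000 Pa, q̄ = 0.0208 kg/kg → 0.0208 × 10000 / 9.8 = 21.22 mm
Layer 92–87 kPa: Δp = 50 hPa = 5000 Pa, q̄ = 0.0164 kg/kg → 0.0164 × 5000 / 9.8 = 8.37 mm
Layer 87–55 kPa: Δp = 320 hPa = 32000 Pa, q̄ = 0.00509 kg/kg → 0.00509 × 32000 / 9.8 = 16.62 mm
Layer 55–35 kPa: Δp = 200 hPa = 20000 Pa, q̄ = 0.00236 kg/kg → 0.00236 × 20000 / 9.8 = 4.82 mm
PW = 21.22 + 8.37 + 16.62 + 4.82 = 51.03 ≈ 51.0 mm.

PW ≈ 51.0 mm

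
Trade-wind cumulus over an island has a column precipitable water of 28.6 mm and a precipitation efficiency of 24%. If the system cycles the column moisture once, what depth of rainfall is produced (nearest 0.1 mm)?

rainfall ≈ 6.9 mm

Rainfall = ε × PW = 0.24 × 28.6 = 6.9 mm.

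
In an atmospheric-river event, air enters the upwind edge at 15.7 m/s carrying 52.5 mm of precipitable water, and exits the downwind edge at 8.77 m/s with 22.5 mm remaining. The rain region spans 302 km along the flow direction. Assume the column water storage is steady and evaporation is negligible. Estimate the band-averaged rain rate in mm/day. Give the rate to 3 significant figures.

R ≈ 179 mm/day

Column moisture flux per unit crosswind length is F = V × PW.
Inflow: F_in = 15.7 × 52.5 = 824.25 mm·m/s
Outflow: F_out = 8.77 × 22.5 = 197.325 mm·m/s
Steady-state rate R = (F_in − F_out)/L = (824.25 − 197.325) / 302000 m = 2.076e-03 mm/s.
R = 2.076e-03 × 3600 × 24 = 179 mm/day.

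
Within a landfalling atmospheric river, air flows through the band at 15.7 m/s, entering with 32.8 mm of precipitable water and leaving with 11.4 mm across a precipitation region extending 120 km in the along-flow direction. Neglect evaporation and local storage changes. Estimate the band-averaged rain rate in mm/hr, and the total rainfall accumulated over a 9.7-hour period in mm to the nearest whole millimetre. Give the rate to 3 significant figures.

R ≈ 10.1 mm/hr; total ≈ 98 mm

Column moisture flux per unit crosswind length is F = V × PW.
Inflow: F_in = 15.7 × 32.8 = 514.96 mm·m/s
Outflow: F_out = 15.7 × 11.4 = 178.98 mm·m/s
Steady-state rate R = (F_in − F_out)/L = (514.96 − 178.98) / 120000 m = 2.800e-03 mm/s.
R = 2.800e-03 × 3600 = 10.1 mm/hr.
Over 9.7 h: total = 10.1 × 9.7 = 97.97 ≈ 98 mm.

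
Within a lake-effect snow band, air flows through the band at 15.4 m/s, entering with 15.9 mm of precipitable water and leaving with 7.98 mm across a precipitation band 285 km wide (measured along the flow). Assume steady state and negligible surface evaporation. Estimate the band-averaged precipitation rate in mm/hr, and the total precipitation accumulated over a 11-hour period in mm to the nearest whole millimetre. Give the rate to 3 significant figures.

R ≈ 1.54 mm/hr; total ≈ 17 mm

Column moisture flux per unit crosswind length is F = V × PW.
Inflow: F_in = 15.4 × 15.9 = 244.86 mm·m/s
Outflow: F_out = 15.4 × 7.98 = 122.892 mm·m/s
Steady-state rate R = (F_in − F_out)/L = (244.86 − 122.892) / 285000 m = 4.280e-04 mm/s.
R = 4.280e-04 × 3600 = 1.54 mm/hr.
Over 11 h: total = 1.54 × 11 = 16.94 ≈ 17 mm.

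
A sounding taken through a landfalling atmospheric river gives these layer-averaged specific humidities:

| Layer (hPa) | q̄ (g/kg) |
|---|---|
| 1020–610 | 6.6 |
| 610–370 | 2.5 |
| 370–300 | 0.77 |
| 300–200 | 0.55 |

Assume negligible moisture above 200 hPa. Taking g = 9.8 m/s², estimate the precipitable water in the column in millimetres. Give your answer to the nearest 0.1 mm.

PW ≈ 34.8 mm

Precipitable water is the column-integrated vapour mass per unit area: PW = (1/g) Σ q̄ Δp, with q in kg/kg and Δp in Pa (1 kg/m² of water = 1 mm).
Layer 1020–610 hPa: Δp = 410 hPa = 41000 Pa, q̄ = 0.0066 kg/kg → 0.0066 × 41000 / 9.8 = 27.61 mm
Layer 610–370 hPa: Δp = 240 hPa = 24000 Pa, q̄ = 0.0025 kg/kg → 0.0025 × 24000 / 9.8 = 6.12 mm
Layer 370–300 hPa: Δp = 70 hPa = 7000 Pa, q̄ = 0.00077 kg/kg → 0.00077 × 7000 / 9.8 = 0.55 mm
Layer 300–200 hPa: Δp = 100 hPa = 10000 Pa, q̄ = 0.00055 kg/kg → 0.00055 × 10000 / 9.8 = 0.56 mm
PW = 27.61 + 6.12 + 0.55 + 0.56 = 34.84 ≈ 34.8 mm.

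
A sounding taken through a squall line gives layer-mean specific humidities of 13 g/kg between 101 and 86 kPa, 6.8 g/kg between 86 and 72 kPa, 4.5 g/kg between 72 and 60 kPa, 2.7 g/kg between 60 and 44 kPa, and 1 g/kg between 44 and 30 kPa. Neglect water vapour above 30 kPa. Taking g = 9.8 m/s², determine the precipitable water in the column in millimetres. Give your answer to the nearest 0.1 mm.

Precipitable water is the column-integrated vapour mass per unit area: PW = (1/g) Σ q̄ Δp, with q in kg/kg and Δp in Pa (1 kg/m² of water = 1 mm).
Layer 101–86 kPa: Δp = 150 hPa = 15000 Pa, q̄ = 0.013 kg/kg → 0.013 × 15000 / 9.8 = 19.90 mm
Layer 86–72 kPa: Δp = 140 hPa = 14000 Pa, q̄ = 0.0068 kg/kg → 0.0068 × 14000 / 9.8 = 9.71 mm
Layer 72–60 kPa: Δp = 120 hPa = 12000 Pa, q̄ = 0.0045 kg/kg → 0.0045 × 12000 / 9.8 = 5.51 mm
Layer 60–44 kPa: Δp = 160 hPa = 16000 Pa, q̄ = 0.0027 kg/kg → 0.0027 × 16000 / 9.8 = 4.41 mm
Layer 44–30 kPa: Δp = 140 hPa = 14000 Pa, q̄ = 0.001 kg/kg → 0.001 × 14000 / 9.8 = 1.43 mm
PW = 19.90 + 9.71 + 5.51 + 4.41 + 1.43 = 40.96 ≈ 41.0 mm.

PW ≈ 41.0 mm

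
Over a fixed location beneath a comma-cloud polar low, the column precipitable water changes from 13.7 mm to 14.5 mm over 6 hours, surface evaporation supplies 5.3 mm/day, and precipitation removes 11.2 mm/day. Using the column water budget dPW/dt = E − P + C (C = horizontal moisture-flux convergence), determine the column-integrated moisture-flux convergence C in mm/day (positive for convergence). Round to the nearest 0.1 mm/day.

dPW/dt = (14.5 − 13.7) mm / (6/24 day) = +3.200 mm/day.
C = dPW/dt − E + P = (+3.200) − 5.3 + 11.2 = 9.1 mm/day.

C ≈ 9.1 mm/day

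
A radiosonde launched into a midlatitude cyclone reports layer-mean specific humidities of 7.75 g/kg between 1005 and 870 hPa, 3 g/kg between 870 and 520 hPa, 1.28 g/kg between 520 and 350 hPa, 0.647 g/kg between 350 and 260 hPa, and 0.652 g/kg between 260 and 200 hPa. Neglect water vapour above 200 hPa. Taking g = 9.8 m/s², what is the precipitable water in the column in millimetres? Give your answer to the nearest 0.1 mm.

PW ≈ 24.6 mm

Precipitable water is the column-integrated vapour mass per unit area: PW = (1/g) Σ q̄ Δp, with q in kg/kg and Δp in Pa (1 kg/m² of water = 1 mm).
Layer 1005–870 hPa: Δp = 135 hPa = 13500 Pa, q̄ = 0.00775 kg/kg → 0.00775 × 13500 / 9.8 = 10.68 mm
Layer 870–520 hPa: Δp = 350 hPa = 35000 Pa, q̄ = 0.003 kg/kg → 0.003 × 35000 / 9.8 = 10.71 mm
Layer 520–350 hPa: Δp = 170 hPa = 17000 Pa, q̄ = 0.00128 kg/kg → 0.00128 × 17000 / 9.8 = 2.22 mm
Layer 350–260 hPa: Δp = 90 hPa = 9000 Pa, q̄ = 0.000647 kg/kg → 0.000647 × 9000 / 9.8 = 0.59 mm
Layer 260–200 hPa: Δp = 60 hPa = 6000 Pa, q̄ = 0.000652 kg/kg → 0.000652 × 6000 / 9.8 = 0.40 mm
PW = 10.68 + 10.71 + 2.22 + 0.59 + 0.40 = 24.60 ≈ 24.6 mm.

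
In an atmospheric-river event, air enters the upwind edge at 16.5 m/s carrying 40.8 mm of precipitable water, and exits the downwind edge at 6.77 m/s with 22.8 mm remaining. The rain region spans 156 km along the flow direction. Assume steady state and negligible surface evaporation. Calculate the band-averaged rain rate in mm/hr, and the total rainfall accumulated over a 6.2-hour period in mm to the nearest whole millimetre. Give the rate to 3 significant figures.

R ≈ 12.0 mm/hr; total ≈ 74 mm

Column moisture flux per unit crosswind length is F = V × PW.
Inflow: F_in = 16.5 × 40.8 = 673.2 mm·m/s
Outflow: F_out = 6.77 × 22.8 = 154.356 mm·m/s
Steady-state rate R = (F_in − F_out)/L = (673.2 − 154.356) / 156000 m = 3.326e-03 mm/s.
R = 3.326e-03 × 3600 = 12.0 mm/hr.
Over 6.2 h: total = 12.0 × 6.2 = 74.4 ≈ 74 mm.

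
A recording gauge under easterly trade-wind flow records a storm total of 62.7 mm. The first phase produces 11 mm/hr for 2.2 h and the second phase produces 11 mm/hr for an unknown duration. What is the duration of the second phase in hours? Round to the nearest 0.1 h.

duration ≈ 3.5 h

Known phases: 11 × 2.2 = 24.2 mm.
Remaining depth = 62.7 − 24.2 = 38.5 mm.
Duration = 38.5 / 11 = 3.5 h.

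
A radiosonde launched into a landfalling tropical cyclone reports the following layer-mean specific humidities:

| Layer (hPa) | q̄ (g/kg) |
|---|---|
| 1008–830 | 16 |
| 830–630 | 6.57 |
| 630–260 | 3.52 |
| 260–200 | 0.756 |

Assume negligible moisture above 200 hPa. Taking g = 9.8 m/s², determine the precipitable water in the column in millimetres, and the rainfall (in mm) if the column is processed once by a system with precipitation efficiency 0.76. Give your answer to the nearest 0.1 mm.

PW ≈ 56.2 mm; rainfall ≈ 42.7 mm

Precipitable water is the column-integrated vapour mass per unit area: PW = (1/g) Σ q̄ Δp, with q in kg/kg and Δp in Pa (1 kg/m² of water = 1 mm).
Layer 1008–830 hPa: Δp = 178 hPa = 17800 Pa, q̄ = 0.016 kg/kg → 0.016 × 17800 / 9.8 = 29.06 mm
Layer 830–630 hPa: Δp = 200 hPa = 20000 Pa, q̄ = 0.00657 kg/kg → 0.00657 × 20000 / 9.8 = 13.41 mm
Layer 630–260 hPa: Δp = 370 hPa = 37000 Pa, q̄ = 0.00352 kg/kg → 0.00352 × 37000 / 9.8 = 13.29 mm
Layer 260–200 hPa: Δp = 60 hPa = 6000 Pa, q̄ = 0.000756 kg/kg → 0.000756 × 6000 / 9.8 = 0.46 mm
PW = 29.06 + 13.41 + 13.29 + 0.46 = 56.22 ≈ 56.2 mm.
Rainfall = ε × PW = 0.76 × 56.2 = 42.7 mm.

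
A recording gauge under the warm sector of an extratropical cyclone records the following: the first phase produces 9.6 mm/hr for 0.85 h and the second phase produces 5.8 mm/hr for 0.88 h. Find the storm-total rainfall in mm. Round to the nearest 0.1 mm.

total ≈ 13.3 mm

Total = Σ Rᵢ Δtᵢ = 9.6 × 0.85 + 5.8 × 0.88
      = 8.16 + 5.104 = 13.3 mm.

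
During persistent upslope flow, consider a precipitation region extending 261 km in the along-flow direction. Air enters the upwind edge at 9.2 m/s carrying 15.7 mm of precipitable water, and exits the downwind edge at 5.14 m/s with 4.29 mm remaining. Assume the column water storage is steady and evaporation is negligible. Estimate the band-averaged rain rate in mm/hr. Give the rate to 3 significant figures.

R ≈ 1.69 mm/hr

Column moisture flux per unit crosswind length is F = V × PW.
Inflow: F_in = 9.2 × 15.7 = 144.44 mm·m/s
Outflow: F_out = 5.14 × 4.29 = 22.0506 mm·m/s
Steady-state rate R = (F_in − F_out)/L = (144.44 − 22.0506) / 261000 m = 4.689e-04 mm/s.
R = 4.689e-04 × 3600 = 1.69 mm/hr.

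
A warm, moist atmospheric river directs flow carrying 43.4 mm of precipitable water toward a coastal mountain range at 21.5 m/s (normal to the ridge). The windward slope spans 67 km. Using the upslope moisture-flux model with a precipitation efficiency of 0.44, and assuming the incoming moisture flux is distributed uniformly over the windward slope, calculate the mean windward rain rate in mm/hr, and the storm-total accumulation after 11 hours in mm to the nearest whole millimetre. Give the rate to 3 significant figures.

Incoming column moisture flux per unit ridge length: F = V × PW = 21.5 × 43.4 = 933.1 mm·m/s.
Spread over the 67 km slope with efficiency ε = 0.44: R = ε·F/W = 0.44 × 933.1 / 67000 m = 6.128e-03 mm/s.
R = 6.128e-03 × 3600 = 22.1 mm/hr.
Over 11 h: total = 22.1 × 11 = 243.1 ≈ 243 mm.

R ≈ 22.1 mm/hr; total ≈ 243 mm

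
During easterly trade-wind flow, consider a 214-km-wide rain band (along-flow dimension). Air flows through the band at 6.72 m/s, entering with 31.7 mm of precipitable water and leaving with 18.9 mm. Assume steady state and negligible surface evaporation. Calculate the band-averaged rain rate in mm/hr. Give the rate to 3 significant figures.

R ≈ 1.45 mm/hr

Column moisture flux per unit crosswind length is F = V × PW.
Inflow: F_in = 6.72 × 31.7 = 213.024 mm·m/s
Outflow: F_out = 6.72 × 18.9 = 127.008 mm·m/s
Steady-state rate R = (F_in − F_out)/L = (213.024 − 127.008) / 214000 m = 4.019e-04 mm/s.
R = 4.019e-04 × 3600 = 1.45 mm/hr.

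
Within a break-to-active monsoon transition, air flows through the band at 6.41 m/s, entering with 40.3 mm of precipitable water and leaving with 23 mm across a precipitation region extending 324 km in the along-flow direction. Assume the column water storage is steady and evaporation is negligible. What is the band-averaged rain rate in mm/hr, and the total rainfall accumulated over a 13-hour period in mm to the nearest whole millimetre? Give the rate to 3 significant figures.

R ≈ 1.23 mm/hr; total ≈ 16 mm

Column moisture flux per unit crosswind length is F = V × PW.
Inflow: F_in = 6.41 × 40.3 = 258.323 mm·m/s
Outflow: F_out = 6.41 × 23 = 147.43 mm·m/s
Steady-state rate R = (F_in − F_out)/L = (258.323 − 147.43) / 324000 m = 3.423e-04 mm/s.
R = 3.423e-04 × 3600 = 1.23 mm/hr.
Over 13 h: total = 1.23 × 13 = 15.99 ≈ 16 mm.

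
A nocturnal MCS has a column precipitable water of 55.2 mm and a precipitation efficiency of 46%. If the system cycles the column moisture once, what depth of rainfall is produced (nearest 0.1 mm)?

rainfall ≈ 25.4 mm

Rainfall = ε × PW = 0.46 × 55.2 = 25.4 mm.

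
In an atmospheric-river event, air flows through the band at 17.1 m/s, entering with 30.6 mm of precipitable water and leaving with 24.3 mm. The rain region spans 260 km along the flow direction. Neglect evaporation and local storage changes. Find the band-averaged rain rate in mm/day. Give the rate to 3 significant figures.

Column moisture flux per unit crosswind length is F = V × PW.
Inflow: F_in = 17.1 × 30.6 = 523.26 mm·m/s
Outflow: F_out = 17.1 × 24.3 = 415.53 mm·m/s
Steady-state rate R = (F_in − F_out)/L = (523.26 − 415.53) / 260000 m = 4.143e-04 mm/s.
R = 4.143e-04 × 3600 × 24 = 35.8 mm/day.

R ≈ 35.8 mm/day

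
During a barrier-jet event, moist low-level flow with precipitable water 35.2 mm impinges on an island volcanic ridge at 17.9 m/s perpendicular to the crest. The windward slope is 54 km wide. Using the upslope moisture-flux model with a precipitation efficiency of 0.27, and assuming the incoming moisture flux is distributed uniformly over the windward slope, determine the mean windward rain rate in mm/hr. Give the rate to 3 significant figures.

Incoming column moisture flux per unit ridge length: F = V × PW = 17.9 × 35.2 = 630.08 mm·m/s.
Spread over the 54 km slope with efficiency ε = 0.27: R = ε·F/W = 0.27 × 630.08 / 54000 m = 3.150e-03 mm/s.
R = 3.150e-03 × 3600 = 11.3 mm/hr.

R ≈ 11.3 mm/hr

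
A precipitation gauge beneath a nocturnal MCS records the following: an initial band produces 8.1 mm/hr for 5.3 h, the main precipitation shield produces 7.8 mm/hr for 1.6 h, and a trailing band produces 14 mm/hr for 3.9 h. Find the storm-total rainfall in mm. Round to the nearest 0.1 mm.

Total = Σ Rᵢ Δtᵢ = 8.1 × 5.3 + 7.8 × 1.6 + 14 × 3.9
      = 42.93 + 12.48 + 54.6 = 110.0 mm.

total ≈ 110.0 mm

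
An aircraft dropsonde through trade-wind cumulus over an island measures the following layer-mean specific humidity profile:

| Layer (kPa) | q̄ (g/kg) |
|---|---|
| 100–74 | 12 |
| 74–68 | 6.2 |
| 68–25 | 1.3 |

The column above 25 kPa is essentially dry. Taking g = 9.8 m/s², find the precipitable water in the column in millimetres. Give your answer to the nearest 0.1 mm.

Precipitable water is the column-integrated vapour mass per unit area: PW = (1/g) Σ q̄ Δp, with q in kg/kg and Δp in Pa (1 kg/m² of water = 1 mm).
Layer 100–74 kPa: Δp = 260 hPa = 26000 Pa, q̄ = 0.012 kg/kg → 0.012 × 26000 / 9.8 = 31.84 mm
Layer 74–68 kPa: Δp = 60 hPa = 6000 Pa, q̄ = 0.0062 kg/kg → 0.0062 × 6000 / 9.8 = 3.80 mm
Layer 68–25 kPa: Δp = 430 hPa = 43000 Pa, q̄ = 0.0013 kg/kg → 0.0013 × 43000 / 9.8 = 5.70 mm
PW = 31.84 + 3.80 + 5.70 = 41.34 ≈ 41.3 mm.

PW ≈ 41.3 mm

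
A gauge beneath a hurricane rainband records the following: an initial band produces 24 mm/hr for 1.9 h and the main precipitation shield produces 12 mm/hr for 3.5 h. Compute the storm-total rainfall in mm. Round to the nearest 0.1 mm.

total ≈ 87.6 mm

Total = Σ Rᵢ Δtᵢ = 24 × 1.9 + 12 × 3.5
      = 45.6 + 42 = 87.6 mm.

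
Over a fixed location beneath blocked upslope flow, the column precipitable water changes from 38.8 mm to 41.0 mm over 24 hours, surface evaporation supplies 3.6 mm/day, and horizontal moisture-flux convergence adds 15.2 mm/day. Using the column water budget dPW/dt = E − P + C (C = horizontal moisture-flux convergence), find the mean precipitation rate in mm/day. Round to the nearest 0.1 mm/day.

dPW/dt = (41.0 − 38.8) mm / (24/24 day) = +2.200 mm/day.
P = E + C − dPW/dt = 3.6 + (15.2) − (+2.200) = 16.6 mm/day.

P ≈ 16.6 mm/day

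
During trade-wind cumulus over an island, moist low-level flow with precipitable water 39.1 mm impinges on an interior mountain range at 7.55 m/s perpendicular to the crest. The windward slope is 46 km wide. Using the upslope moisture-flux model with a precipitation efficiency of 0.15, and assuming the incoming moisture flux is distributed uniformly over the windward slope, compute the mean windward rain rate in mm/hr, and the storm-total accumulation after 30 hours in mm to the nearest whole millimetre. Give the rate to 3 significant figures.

Incoming column moisture flux per unit ridge length: F = V × PW = 7.55 × 39.1 = 295.205 mm·m/s.
Spread over the 46 km slope with efficiency ε = 0.15: R = ε·F/W = 0.15 × 295.205 / 46000 m = 9.626e-04 mm/s.
R = 9.626e-04 × 3600 = 3.47 mm/hr.
Over 30 h: total = 3.47 × 30 = 104.1 ≈ 104 mm.

R ≈ 3.47 mm/hr; total ≈ 104 mm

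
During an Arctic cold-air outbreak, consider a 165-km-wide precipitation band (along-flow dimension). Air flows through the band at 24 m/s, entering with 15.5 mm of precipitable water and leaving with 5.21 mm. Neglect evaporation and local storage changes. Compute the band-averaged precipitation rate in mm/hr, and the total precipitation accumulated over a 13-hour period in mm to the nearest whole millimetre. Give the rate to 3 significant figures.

Column moisture flux per unit crosswind length is F = V × PW.
Inflow: F_in = 24 × 15.5 = 372 mm·m/s
Outflow: F_out = 24 × 5.21 = 125.04 mm·m/s
Steady-state rate R = (F_in − F_out)/L = (372 − 125.04) / 165000 m = 1.497e-03 mm/s.
R = 1.497e-03 × 3600 = 5.39 mm/hr.
Over 13 h: total = 5.39 × 13 = 70.07 ≈ 70 mm.

R ≈ 5.39 mm/hr; total ≈ 70 mm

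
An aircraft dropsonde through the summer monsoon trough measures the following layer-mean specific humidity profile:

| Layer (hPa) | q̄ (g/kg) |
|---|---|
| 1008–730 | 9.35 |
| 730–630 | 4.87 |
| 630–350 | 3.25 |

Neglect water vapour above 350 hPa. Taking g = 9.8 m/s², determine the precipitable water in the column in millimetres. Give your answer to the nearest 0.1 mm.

PW ≈ 40.8 mm

Precipitable water is the column-integrated vapour mass per unit area: PW = (1/g) Σ q̄ Δp, with q in kg/kg and Δp in Pa (1 kg/m² of water = 1 mm).
Layer 1008–730 hPa: Δp = 278 hPa = 27800 Pa, q̄ = 0.00935 kg/kg → 0.00935 × 27800 / 9.8 = 26.52 mm
Layer 730–630 hPa: Δp = 100 hPa = 10000 Pa, q̄ = 0.00487 kg/kg → 0.00487 × 10000 / 9.8 = 4.97 mm
Layer 630–350 hPa: Δp = 280 hPa = 28000 Pa, q̄ = 0.00325 kg/kg → 0.00325 × 28000 / 9.8 = 9.29 mm
PW = 26.52 + 4.97 + 9.29 = 40.78 ≈ 40.8 mm.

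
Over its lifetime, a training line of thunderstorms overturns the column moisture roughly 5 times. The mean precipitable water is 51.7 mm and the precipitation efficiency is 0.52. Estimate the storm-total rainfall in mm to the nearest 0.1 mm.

Each cycle deposits ε × PW = 0.52 × 51.7 = 26.884 mm.
Over 5 cycles: 5 × 26.884 = 134.4 mm.

rainfall ≈ 134.4 mm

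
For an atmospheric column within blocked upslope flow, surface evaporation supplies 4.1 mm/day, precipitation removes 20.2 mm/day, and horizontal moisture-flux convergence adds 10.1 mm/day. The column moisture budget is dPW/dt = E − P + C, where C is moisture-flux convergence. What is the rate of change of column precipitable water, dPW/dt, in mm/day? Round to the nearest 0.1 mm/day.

dPW/dt ≈ -6.0 mm/day

dPW/dt = E − P + C = 4.1 − 20.2 + (10.1) = -6.0 mm/day.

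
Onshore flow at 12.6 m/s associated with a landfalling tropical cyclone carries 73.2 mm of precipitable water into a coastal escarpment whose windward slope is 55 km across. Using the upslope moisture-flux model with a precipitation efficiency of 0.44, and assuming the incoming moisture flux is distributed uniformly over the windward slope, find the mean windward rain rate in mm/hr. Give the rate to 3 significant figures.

Incoming column moisture flux per unit ridge length: F = V × PW = 12.6 × 73.2 = 922.32 mm·m/s.
Spread over the 55 km slope with efficiency ε = 0.44: R = ε·F/W = 0.44 × 922.32 / 55000 m = 7.379e-03 mm/s.
R = 7.379e-03 × 3600 = 26.6 mm/hr.

R ≈ 26.6 mm/hr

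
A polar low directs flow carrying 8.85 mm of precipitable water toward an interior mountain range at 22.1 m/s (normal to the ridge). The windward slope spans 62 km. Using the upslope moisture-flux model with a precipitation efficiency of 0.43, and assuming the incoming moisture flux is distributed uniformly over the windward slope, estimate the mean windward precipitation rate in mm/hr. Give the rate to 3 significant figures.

R ≈ 4.88 mm/hr

Incoming column moisture flux per unit ridge length: F = V × PW = 22.1 × 8.85 = 195.585 mm·m/s.
Spread over the 62 km slope with efficiency ε = 0.43: R = ε·F/W = 0.43 × 195.585 / 62000 m = 1.356e-03 mm/s.
R = 1.356e-03 × 3600 = 4.88 mm/hr.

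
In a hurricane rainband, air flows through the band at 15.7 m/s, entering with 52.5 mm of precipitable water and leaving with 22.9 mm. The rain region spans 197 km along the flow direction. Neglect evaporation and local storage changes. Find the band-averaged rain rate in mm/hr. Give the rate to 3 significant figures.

R ≈ 8.49 mm/hr

Column moisture flux per unit crosswind length is F = V × PW.
Inflow: F_in = 15.7 × 52.5 = 824.25 mm·m/s
Outflow: F_out = 15.7 × 22.9 = 359.53 mm·m/s
Steady-state rate R = (F_in − F_out)/L = (824.25 − 359.53) / 197000 m = 2.359e-03 mm/s.
R = 2.359e-03 × 3600 = 8.49 mm/hr.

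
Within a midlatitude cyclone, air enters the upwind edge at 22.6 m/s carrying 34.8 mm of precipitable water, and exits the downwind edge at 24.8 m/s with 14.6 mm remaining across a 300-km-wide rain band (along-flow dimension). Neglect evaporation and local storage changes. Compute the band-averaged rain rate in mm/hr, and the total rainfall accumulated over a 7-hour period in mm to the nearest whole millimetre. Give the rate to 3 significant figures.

Column moisture flux per unit crosswind length is F = V × PW.
Inflow: F_in = 22.6 × 34.8 = 786.48 mm·m/s
Outflow: F_out = 24.8 × 14.6 = 362.08 mm·m/s
Steady-state rate R = (F_in − F_out)/L = (786.48 − 362.08) / 300000 m = 1.415e-03 mm/s.
R = 1.415e-03 × 3600 = 5.09 mm/hr.
Over 7 h: total = 5.09 × 7 = 35.63 ≈ 36 mm.

R ≈ 5.09 mm/hr; total ≈ 36 mm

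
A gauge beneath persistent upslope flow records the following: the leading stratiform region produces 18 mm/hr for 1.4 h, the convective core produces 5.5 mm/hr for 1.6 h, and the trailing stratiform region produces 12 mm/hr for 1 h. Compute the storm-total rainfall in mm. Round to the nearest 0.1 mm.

total ≈ 46.0 mm

Total = Σ Rᵢ Δtᵢ = 18 × 1.4 + 5.5 × 1.6 + 12 × 1
      = 25.2 + 8.8 + 12 = 46.0 mm.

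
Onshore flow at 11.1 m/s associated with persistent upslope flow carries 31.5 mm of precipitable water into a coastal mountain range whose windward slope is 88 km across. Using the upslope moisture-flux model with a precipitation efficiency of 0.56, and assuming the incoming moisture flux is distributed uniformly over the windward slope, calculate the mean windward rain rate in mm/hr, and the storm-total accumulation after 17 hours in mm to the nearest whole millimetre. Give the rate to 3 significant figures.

R ≈ 8.01 mm/hr; total ≈ 136 mm

Incoming column moisture flux per unit ridge length: F = V × PW = 11.1 × 31.5 = 349.65 mm·m/s.
Spread over the 88 km slope with efficiency ε = 0.56: R = ε·F/W = 0.56 × 349.65 / 88000 m = 2.225e-03 mm/s.
R = 2.225e-03 × 3600 = 8.01 mm/hr.
Over 17 h: total = 8.01 × 17 = 136.17 ≈ 136 mm.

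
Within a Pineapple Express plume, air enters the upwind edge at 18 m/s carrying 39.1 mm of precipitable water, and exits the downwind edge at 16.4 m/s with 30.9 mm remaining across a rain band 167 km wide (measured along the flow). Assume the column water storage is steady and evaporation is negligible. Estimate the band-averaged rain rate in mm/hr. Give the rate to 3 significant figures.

Column moisture flux per unit crosswind length is F = V × PW.
Inflow: F_in = 18 × 39.1 = 703.8 mm·m/s
Outflow: F_out = 16.4 × 30.9 = 506.76 mm·m/s
Steady-state rate R = (F_in − F_out)/L = (703.8 − 506.76) / 167000 m = 1.180e-03 mm/s.
R = 1.180e-03 × 3600 = 4.25 mm/hr.

R ≈ 4.25 mm/hr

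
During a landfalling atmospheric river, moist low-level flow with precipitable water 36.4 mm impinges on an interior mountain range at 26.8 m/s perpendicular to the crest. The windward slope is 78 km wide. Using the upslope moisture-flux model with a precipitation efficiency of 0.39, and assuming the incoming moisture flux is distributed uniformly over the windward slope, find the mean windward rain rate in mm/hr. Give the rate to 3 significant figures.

R ≈ 17.6 mm/hr

Incoming column moisture flux per unit ridge length: F = V × PW = 26.8 × 36.4 = 975.52 mm·m/s.
Spread over the 78 km slope with efficiency ε = 0.39: R = ε·F/W = 0.39 × 975.52 / 78000 m = 4.878e-03 mm/s.
R = 4.878e-03 × 3600 = 17.6 mm/hr.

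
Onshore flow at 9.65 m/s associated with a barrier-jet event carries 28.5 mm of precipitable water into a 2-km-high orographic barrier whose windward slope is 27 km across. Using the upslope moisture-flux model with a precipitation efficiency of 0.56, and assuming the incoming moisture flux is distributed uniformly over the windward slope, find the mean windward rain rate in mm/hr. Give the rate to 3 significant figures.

Incoming column moisture flux per unit ridge length: F = V × PW = 9.65 × 28.5 = 275.025 mm·m/s.
Spread over the 27 km slope with efficiency ε = 0.56: R = ε·F/W = 0.56 × 275.025 / 27000 m = 5.704e-03 mm/s.
R = 5.704e-03 × 3600 = 20.5 mm/hr.

R ≈ 20.5 mm/hr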